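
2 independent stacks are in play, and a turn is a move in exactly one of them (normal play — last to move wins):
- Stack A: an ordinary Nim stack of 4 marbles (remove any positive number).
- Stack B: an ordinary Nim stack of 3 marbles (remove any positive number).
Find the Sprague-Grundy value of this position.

Stack A is a plain Nim stack of size 4, so its Grundy value is 4.
Stack B is a plain Nim stack of size 3, so its Grundy value is 3.
By the Sprague-Grundy theorem, the Grundy value of a sum of independent games is the XOR of the component values.
Combined value = 4 XOR 3 = 7.

7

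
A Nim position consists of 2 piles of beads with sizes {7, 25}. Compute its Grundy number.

30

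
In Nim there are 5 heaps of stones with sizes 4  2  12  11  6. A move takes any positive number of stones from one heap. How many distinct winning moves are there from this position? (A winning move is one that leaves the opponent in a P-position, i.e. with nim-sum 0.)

3

Write each in binary and XOR column by column:
  0100  (4)
  0010  (2)
  1100  (12)
  1011  (11)
  0110  (6)
  ----
  0111  (7)
The overall nim-sum is X = 7. A heap of size p has a winning move iff p XOR X < p (reduce it to p XOR X).
  4: 4 XOR 7 = 3 < 4 — winning move (to 3).
  2: 2 XOR 7 = 5 ≥ 2 — no move.
  12: 12 XOR 7 = 11 < 12 — winning move (to 11).
  11: 11 XOR 7 = 12 ≥ 11 — no move.
  6: 6 XOR 7 = 1 < 6 — winning move (to 1).
That gives 3 winning moves.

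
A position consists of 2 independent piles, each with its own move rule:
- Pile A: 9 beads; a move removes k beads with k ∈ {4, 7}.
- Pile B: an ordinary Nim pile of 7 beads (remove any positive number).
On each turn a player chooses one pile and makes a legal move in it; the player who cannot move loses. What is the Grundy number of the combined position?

5

For pile A, compute g(0), g(1), … with moves {4, 7}:
g(0) = mex{} = 0
g(1) = mex{} = 0
g(2) = mex{} = 0
g(3) = mex{} = 0
g(4) = mex{0} = 1
g(5) = mex{0} = 1
g(6) = mex{0} = 1
g(7) = mex{0} = 1
g(8) = mex{0,1} = 2
g(9) = mex{0,1} = 2
So g(9) = 2.
Pile B is a plain Nim pile of size 7, so its Grundy value is 7.
The value of a disjunctive sum is the nim-sum of the parts.
Combined value = 2 XOR 7 = 5.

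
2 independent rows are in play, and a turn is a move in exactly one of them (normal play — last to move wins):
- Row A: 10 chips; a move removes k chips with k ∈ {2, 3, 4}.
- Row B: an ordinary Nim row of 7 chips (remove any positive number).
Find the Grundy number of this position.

Grundy values for row A (subtraction set {2, 3, 4}):
g(0) = mex{} = 0
g(1) = mex{} = 0
g(2) = mex{0} = 1
g(3) = mex{0} = 1
g(4) = mex{0,1} = 2
g(5) = mex{0,1} = 2
g(6) = mex{1,2} = 0
g(7) = mex{1,2} = 0
g(8) = mex{0,2} = 1
g(9) = mex{0,2} = 1
g(10) = mex{0,1} = 2
So g(10) = 2.
Row B is a plain Nim row of size 7, so its Grundy value is 7.
The value of a disjunctive sum is the nim-sum of the parts.
Combined value = 2 XOR 7 = 5.

5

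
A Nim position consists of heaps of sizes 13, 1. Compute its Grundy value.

12

Compute the nim-sum pairwise:
13 XOR 1 = 12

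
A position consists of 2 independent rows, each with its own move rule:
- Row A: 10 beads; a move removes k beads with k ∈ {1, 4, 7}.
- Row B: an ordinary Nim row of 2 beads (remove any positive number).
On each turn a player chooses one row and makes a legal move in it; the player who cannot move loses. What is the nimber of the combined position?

2

Build the Grundy sequence for row A with g(k) = mex{g(k−s) : s ∈ {1, 4, 7}, s ≤ k}:
g(0) = mex{} = 0
g(1) = mex{0} = 1
g(2) = mex{1} = 0
g(3) = mex{0} = 1
g(4) = mex{0,1} = 2
g(5) = mex{1,2} = 0
g(6) = mex{0} = 1
g(7) = mex{0,1} = 2
g(8) = mex{1,2} = 0
g(9) = mex{0} = 1
g(10) = mex{1} = 0
So g(10) = 0.
Row B is a plain Nim row of size 2, so its Grundy value is 2.
The value of a disjunctive sum is the nim-sum of the parts.
Combined value = 0 XOR 2 = 2.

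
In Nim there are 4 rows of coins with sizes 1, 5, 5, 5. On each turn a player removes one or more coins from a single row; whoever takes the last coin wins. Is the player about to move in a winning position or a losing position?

Winning position

Compute the nim-sum pairwise:
1 ⊕ 5 = 4
4 ⊕ 5 = 1
1 ⊕ 5 = 4
The nim-sum is 4 ≠ 0, so this is an N-position: the player to move can win.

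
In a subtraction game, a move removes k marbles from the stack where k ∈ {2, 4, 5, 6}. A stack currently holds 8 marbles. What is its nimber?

Build the Grundy sequence with g(k) = mex{g(k−s) : s ∈ {2, 4, 5, 6}, s ≤ k}:
k:     0  1  2  3  4  5  6  7  8
g(k):  0  0  1  1  2  2  3  3  0
So g(8) = 0.

0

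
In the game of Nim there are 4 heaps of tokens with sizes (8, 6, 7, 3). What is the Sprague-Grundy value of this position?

10

Bitwise XOR of the heap sizes:
  1000  (8)
  0110  (6)
  0111  (7)
  0011  (3)
  ----
  1010  (10)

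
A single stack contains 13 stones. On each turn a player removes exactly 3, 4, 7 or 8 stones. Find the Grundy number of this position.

Build the Grundy sequence with g(k) = mex{g(k−s) : s ∈ {3, 4, 7, 8}, s ≤ k}:
g(0) = mex{} = 0
g(1) = mex{} = 0
g(2) = mex{} = 0
g(3) = mex{0} = 1
g(4) = mex{0} = 1
g(5) = mex{0} = 1
g(6) = mex{0,1} = 2
g(7) = mex{0,1} = 2
g(8) = mex{0,1} = 2
g(9) = mex{0,1,2} = 3
g(10) = mex{0,1,2} = 3
g(11) = mex{1,2} = 0
g(12) = mex{1,2,3} = 0
g(13) = mex{1,2,3} = 0
So g(13) = 0.

0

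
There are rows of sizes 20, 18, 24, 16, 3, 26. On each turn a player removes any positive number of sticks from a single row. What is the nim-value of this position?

23

Compute the nim-sum pairwise:
20 ^ 18 = 6
6 ^ 24 = 30
30 ^ 16 = 14
14 ^ 3 = 13
13 ^ 26 = 23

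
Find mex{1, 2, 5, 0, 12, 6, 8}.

3

The values 0, 1, 2 are all present; 3 is the first non-negative integer missing from the set.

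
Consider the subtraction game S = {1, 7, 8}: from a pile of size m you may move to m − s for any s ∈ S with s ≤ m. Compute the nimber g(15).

Grundy values for subtraction set {1, 7, 8}:
k:     0  1  2  3  4  5  6  7  8  9 10 11 12 13 14 15
g(k):  0  1  0  1  0  1  0  1  2  3  2  3  2  3  2  0
So g(15) = 0.

0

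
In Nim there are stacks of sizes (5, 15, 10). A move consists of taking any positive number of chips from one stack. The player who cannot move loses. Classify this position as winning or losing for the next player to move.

Losing position

Bitwise XOR of the heap sizes:
  0101  (5)
  1111  (15)
  1010  (10)
  ----
  0000  (0)
The nim-sum is 0, so this is a P-position: the player to move is in a losing position under optimal play.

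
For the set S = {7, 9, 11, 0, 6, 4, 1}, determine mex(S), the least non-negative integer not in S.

2

The values 0, 1 are all present; 2 is the first non-negative integer missing from the set.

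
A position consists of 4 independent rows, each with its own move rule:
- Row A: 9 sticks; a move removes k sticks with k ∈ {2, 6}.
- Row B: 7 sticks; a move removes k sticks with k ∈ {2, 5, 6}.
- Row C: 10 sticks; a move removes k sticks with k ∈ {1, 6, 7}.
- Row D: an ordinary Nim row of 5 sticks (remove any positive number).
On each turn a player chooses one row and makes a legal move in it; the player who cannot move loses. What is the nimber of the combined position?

4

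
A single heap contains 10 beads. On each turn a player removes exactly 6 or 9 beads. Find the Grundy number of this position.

1

Build the Grundy sequence with g(k) = mex{g(k−s) : s ∈ {6, 9}, s ≤ k}:
k:     0  1  2  3  4  5  6  7  8  9 10
g(k):  0  0  0  0  0  0  1  1  1  1  1
So g(10) = 1.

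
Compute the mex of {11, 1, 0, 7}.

2

The values 0, 1 are all present; 2 is the first non-negative integer missing from the set.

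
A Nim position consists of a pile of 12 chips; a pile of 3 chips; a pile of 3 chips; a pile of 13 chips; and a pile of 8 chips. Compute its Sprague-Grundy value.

9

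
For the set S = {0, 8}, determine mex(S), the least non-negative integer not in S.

1

0 is in the set but 1 is not, so the mex is 1.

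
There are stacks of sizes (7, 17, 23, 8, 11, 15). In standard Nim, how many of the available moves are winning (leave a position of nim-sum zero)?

In binary:
  00111  (7)
  10001  (17)
  10111  (23)
  01000  (8)
  01011  (11)
  01111  (15)
  -----
  01101  (13)
The overall nim-sum is X = 13. A stack of size p has a winning move iff p XOR X < p (reduce it to p XOR X).
  7: 7 XOR 13 = 10 ≥ 7 — no move.
  17: 17 XOR 13 = 28 ≥ 17 — no move.
  23: 23 XOR 13 = 26 ≥ 23 — no move.
  8: 8 XOR 13 = 5 < 8 — winning move (to 5).
  11: 11 XOR 13 = 6 < 11 — winning move (to 6).
  15: 15 XOR 13 = 2 < 15 — winning move (to 2).
That gives 3 winning moves.

3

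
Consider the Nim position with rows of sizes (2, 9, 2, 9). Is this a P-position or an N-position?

P-position

Compute the nim-sum pairwise:
2 XOR 9 = 11
11 XOR 2 = 9
9 XOR 9 = 0
The nim-sum is 0, so this is a P-position: the player to move is in a losing position under optimal play.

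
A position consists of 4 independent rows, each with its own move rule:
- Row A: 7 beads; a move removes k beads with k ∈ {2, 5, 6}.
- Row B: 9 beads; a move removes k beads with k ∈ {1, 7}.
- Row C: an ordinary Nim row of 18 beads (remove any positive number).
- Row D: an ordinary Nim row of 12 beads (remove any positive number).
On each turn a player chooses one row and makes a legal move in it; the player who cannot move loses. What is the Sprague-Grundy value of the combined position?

Build the Grundy sequence for row A with g(k) = mex{g(k−s) : s ∈ {2, 5, 6}, s ≤ k}:
g(0) = mex{} = 0
g(1) = mex{} = 0
g(2) = mex{0} = 1
g(3) = mex{0} = 1
g(4) = mex{1} = 0
g(5) = mex{0,1} = 2
g(6) = mex{0} = 1
g(7) = mex{0,1,2} = 3
So g(7) = 3.
For row B, compute g(0), g(1), … with moves {1, 7}:
g(0) = mex{} = 0
g(1) = mex{0} = 1
g(2) = mex{1} = 0
g(3) = mex{0} = 1
g(4) = mex{1} = 0
g(5) = mex{0} = 1
g(6) = mex{1} = 0
g(7) = mex{0} = 1
g(8) = mex{1} = 0
g(9) = mex{0} = 1
So g(9) = 1.
Row C is a plain Nim row of size 18, so its Grundy value is 18.
Row D is a plain Nim row of size 12, so its Grundy value is 12.
By the Sprague-Grundy theorem, the Grundy value of a sum of independent games is the XOR of the component values.
Combined value = 3 XOR 1 XOR 18 XOR 12 = 28.

28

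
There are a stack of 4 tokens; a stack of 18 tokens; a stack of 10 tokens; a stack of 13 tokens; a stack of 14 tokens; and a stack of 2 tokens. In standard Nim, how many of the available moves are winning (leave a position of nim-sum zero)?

1

Compute the nim-sum pairwise:
4 XOR 18 = 22
22 XOR 10 = 28
28 XOR 13 = 17
17 XOR 14 = 31
31 XOR 2 = 29
The overall nim-sum is X = 29. A stack of size p has a winning move iff p XOR X < p (reduce it to p XOR X).
  4: 4 XOR 29 = 25 ≥ 4 — no move.
  18: 18 XOR 29 = 15 < 18 — winning move (to 15).
  10: 10 XOR 29 = 23 ≥ 10 — no move.
  13: 13 XOR 29 = 16 ≥ 13 — no move.
  14: 14 XOR 29 = 19 ≥ 14 — no move.
  2: 2 XOR 29 = 31 ≥ 2 — no move.
That gives 1 winning move.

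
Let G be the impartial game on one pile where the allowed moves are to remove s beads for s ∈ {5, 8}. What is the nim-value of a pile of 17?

0

Compute g(0), g(1), … for moves {5, 8}:
k:     0  1  2  3  4  5  6  7  8  9 10 11 12 13 14 15 16 17
g(k):  0  0  0  0  0  1  1  1  1  1  2  2  2  0  0  0  0  0
So g(17) = 0.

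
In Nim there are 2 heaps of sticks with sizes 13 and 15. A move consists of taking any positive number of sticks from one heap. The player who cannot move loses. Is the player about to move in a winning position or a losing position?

Compute the nim-sum pairwise:
13 ⊕ 15 = 2
The nim-sum is 2 ≠ 0, so this is an N-position: the player to move can win.

Winning position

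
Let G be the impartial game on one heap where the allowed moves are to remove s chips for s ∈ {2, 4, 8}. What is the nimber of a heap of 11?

2

Compute g(0), g(1), … for moves {2, 4, 8}:
k:     0  1  2  3  4  5  6  7  8  9 10 11
g(k):  0  0  1  1  2  2  0  0  1  1  2  2
So g(11) = 2.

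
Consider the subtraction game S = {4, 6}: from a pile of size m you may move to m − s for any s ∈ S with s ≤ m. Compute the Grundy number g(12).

0

Build the Grundy sequence with g(k) = mex{g(k−s) : s ∈ {4, 6}, s ≤ k}:
k:     0  1  2  3  4  5  6  7  8  9 10 11 12
g(k):  0  0  0  0  1  1  1  1  2  2  0  0  0
So g(12) = 0.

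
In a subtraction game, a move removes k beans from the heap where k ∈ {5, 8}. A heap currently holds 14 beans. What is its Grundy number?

Build the Grundy sequence with g(k) = mex{g(k−s) : s ∈ {5, 8}, s ≤ k}:
g(0) = mex{} = 0
g(1) = mex{} = 0
g(2) = mex{} = 0
g(3) = mex{} = 0
g(4) = mex{} = 0
g(5) = mex{0} = 1
g(6) = mex{0} = 1
g(7) = mex{0} = 1
g(8) = mex{0} = 1
g(9) = mex{0} = 1
g(10) = mex{0,1} = 2
g(11) = mex{0,1} = 2
g(12) = mex{0,1} = 2
g(13) = mex{1} = 0
g(14) = mex{1} = 0
So g(14) = 0.

0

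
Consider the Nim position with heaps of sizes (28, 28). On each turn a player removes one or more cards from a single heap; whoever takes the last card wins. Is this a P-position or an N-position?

P-position

Bitwise XOR of the heap sizes:
  11100  (28)
  11100  (28)
  -----
  00000  (0)
The nim-sum is 0, so this is a P-position: the player to move is in a losing position under optimal play.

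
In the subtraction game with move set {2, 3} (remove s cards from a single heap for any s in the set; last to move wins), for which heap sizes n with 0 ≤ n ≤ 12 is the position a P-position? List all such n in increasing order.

Build the Grundy sequence with g(k) = mex{g(k−s) : s ∈ {2, 3}, s ≤ k}:
k:     0  1  2  3  4  5  6  7  8  9 10 11 12
g(k):  0  0  1  1  2  0  0  1  1  2  0  0  1
The P-positions (g = 0) in 0..12 are 0, 1, 5, 6, 10, 11.

0, 1, 5, 6, 10, 11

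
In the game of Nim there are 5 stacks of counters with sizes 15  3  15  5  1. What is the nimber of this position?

Compute the nim-sum pairwise:
15 ⊕ 3 = 12
12 ⊕ 15 = 3
3 ⊕ 5 = 6
6 ⊕ 1 = 7

7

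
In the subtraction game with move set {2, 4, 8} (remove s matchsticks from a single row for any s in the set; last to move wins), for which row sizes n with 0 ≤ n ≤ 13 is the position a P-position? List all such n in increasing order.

0, 1, 6, 7, 12, 13

Build the Grundy sequence with g(k) = mex{g(k−s) : s ∈ {2, 4, 8}, s ≤ k}:
g(0) = mex{} = 0
g(1) = mex{} = 0
g(2) = mex{0} = 1
g(3) = mex{0} = 1
g(4) = mex{0,1} = 2
g(5) = mex{0,1} = 2
g(6) = mex{1,2} = 0
g(7) = mex{1,2} = 0
g(8) = mex{0,2} = 1
g(9) = mex{0,2} = 1
g(10) = mex{0,1} = 2
g(11) = mex{0,1} = 2
g(12) = mex{1,2} = 0
g(13) = mex{1,2} = 0
The P-positions (g = 0) in 0..13 are 0, 1, 6, 7, 12, 13.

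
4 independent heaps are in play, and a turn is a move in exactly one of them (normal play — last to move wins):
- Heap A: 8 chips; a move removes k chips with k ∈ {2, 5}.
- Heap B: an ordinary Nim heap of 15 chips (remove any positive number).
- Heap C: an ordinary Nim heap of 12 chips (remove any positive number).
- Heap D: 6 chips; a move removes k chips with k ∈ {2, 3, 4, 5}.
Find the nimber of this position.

0

Grundy values for heap A (subtraction set {2, 5}):
k:     0  1  2  3  4  5  6  7  8
g(k):  0  0  1  1  0  2  1  0  0
So g(8) = 0.
Heap B is a plain Nim heap of size 15, so its Grundy value is 15.
Heap C is a plain Nim heap of size 12, so its Grundy value is 12.
Grundy values for heap D (subtraction set {2, 3, 4, 5}):
g(0) = mex{} = 0
g(1) = mex{} = 0
g(2) = mex{0} = 1
g(3) = mex{0} = 1
g(4) = mex{0,1} = 2
g(5) = mex{0,1} = 2
g(6) = mex{0,1,2} = 3
So g(6) = 3.
The value of a disjunctive sum is the nim-sum of the parts.
Combined value = 0 ⊕ 15 ⊕ 12 ⊕ 3 = 0.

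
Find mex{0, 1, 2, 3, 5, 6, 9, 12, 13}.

4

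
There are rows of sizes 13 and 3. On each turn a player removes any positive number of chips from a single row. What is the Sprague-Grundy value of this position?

14

Nim-sum: 13 XOR 3 = 14.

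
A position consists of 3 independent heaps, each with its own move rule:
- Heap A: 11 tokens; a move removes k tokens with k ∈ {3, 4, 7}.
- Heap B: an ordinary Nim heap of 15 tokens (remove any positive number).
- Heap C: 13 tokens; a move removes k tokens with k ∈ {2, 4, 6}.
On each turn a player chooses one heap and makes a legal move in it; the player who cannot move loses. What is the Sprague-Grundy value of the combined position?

13

Build the Grundy sequence for heap A with g(k) = mex{g(k−s) : s ∈ {3, 4, 7}, s ≤ k}:
g(0) = mex{} = 0
g(1) = mex{} = 0
g(2) = mex{} = 0
g(3) = mex{0} = 1
g(4) = mex{0} = 1
g(5) = mex{0} = 1
g(6) = mex{0,1} = 2
g(7) = mex{0,1} = 2
g(8) = mex{0,1} = 2
g(9) = mex{0,1,2} = 3
g(10) = mex{1,2} = 0
g(11) = mex{1,2} = 0
So g(11) = 0.
Heap B is a plain Nim heap of size 15, so its Grundy value is 15.
Grundy values for heap C (subtraction set {2, 4, 6}):
g(0) = mex{} = 0
g(1) = mex{} = 0
g(2) = mex{0} = 1
g(3) = mex{0} = 1
g(4) = mex{0,1} = 2
g(5) = mex{0,1} = 2
g(6) = mex{0,1,2} = 3
g(7) = mex{0,1,2} = 3
g(8) = mex{1,2,3} = 0
g(9) = mex{1,2,3} = 0
g(10) = mex{0,2,3} = 1
g(11) = mex{0,2,3} = 1
g(12) = mex{0,1,3} = 2
g(13) = mex{0,1,3} = 2
So g(13) = 2.
By the Sprague-Grundy theorem, the Grundy value of a sum of independent games is the XOR of the component values.
Combined value = 0 ⊕ 15 ⊕ 2 = 13.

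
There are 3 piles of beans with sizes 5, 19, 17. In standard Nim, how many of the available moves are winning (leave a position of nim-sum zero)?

Compute the nim-sum pairwise:
5 ^ 19 = 22
22 ^ 17 = 7
The overall nim-sum is X = 7. A pile of size p has a winning move iff p XOR X < p (reduce it to p XOR X).
  5: 5 XOR 7 = 2 < 5 — winning move (to 2).
  19: 19 XOR 7 = 20 ≥ 19 — no move.
  17: 17 XOR 7 = 22 ≥ 17 — no move.
That gives 1 winning move.

1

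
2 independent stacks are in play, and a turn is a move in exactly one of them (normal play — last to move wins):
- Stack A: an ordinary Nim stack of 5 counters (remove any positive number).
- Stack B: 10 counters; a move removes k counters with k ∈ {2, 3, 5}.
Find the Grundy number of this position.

4

Stack A is a plain Nim stack of size 5, so its Grundy value is 5.
For stack B, compute g(0), g(1), … with moves {2, 3, 5}:
k:     0  1  2  3  4  5  6  7  8  9 10
g(k):  0  0  1  1  2  2  3  0  0  1  1
So g(10) = 1.
The value of a disjunctive sum is the nim-sum of the parts.
Combined value = 5 XOR 1 = 4.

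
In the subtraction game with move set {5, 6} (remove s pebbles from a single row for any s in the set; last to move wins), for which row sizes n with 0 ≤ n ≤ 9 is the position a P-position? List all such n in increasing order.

0, 1, 2, 3, 4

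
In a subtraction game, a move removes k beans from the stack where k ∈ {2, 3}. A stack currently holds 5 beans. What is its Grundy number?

0

Grundy values for subtraction set {2, 3}:
k:     0  1  2  3  4  5
g(k):  0  0  1  1  2  0
So g(5) = 0.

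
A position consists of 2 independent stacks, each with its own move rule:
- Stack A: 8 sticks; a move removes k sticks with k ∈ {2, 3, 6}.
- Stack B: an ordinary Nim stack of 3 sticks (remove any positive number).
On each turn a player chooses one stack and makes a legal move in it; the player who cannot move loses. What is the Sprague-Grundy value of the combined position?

Grundy values for stack A (subtraction set {2, 3, 6}):
g(0) = mex{} = 0
g(1) = mex{} = 0
g(2) = mex{0} = 1
g(3) = mex{0} = 1
g(4) = mex{0,1} = 2
g(5) = mex{1} = 0
g(6) = mex{0,1,2} = 3
g(7) = mex{0,2} = 1
g(8) = mex{0,1,3} = 2
So g(8) = 2.
Stack B is a plain Nim stack of size 3, so its Grundy value is 3.
The value of a disjunctive sum is the nim-sum of the parts.
Combined value = 2 ⊕ 3 = 1.

1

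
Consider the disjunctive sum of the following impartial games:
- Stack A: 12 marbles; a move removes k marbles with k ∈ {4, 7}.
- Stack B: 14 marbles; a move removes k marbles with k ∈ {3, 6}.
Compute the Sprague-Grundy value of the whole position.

1

Grundy values for stack A (subtraction set {4, 7}):
g(0) = mex{} = 0
g(1) = mex{} = 0
g(2) = mex{} = 0
g(3) = mex{} = 0
g(4) = mex{0} = 1
g(5) = mex{0} = 1
g(6) = mex{0} = 1
g(7) = mex{0} = 1
g(8) = mex{0,1} = 2
g(9) = mex{0,1} = 2
g(10) = mex{0,1} = 2
g(11) = mex{1} = 0
g(12) = mex{1,2} = 0
So g(12) = 0.
Grundy values for stack B (subtraction set {3, 6}):
g(0) = mex{} = 0
g(1) = mex{} = 0
g(2) = mex{} = 0
g(3) = mex{0} = 1
g(4) = mex{0} = 1
g(5) = mex{0} = 1
g(6) = mex{0,1} = 2
g(7) = mex{0,1} = 2
g(8) = mex{0,1} = 2
g(9) = mex{1,2} = 0
g(10) = mex{1,2} = 0
g(11) = mex{1,2} = 0
g(12) = mex{0,2} = 1
g(13) = mex{0,2} = 1
g(14) = mex{0,2} = 1
So g(14) = 1.
By the Sprague-Grundy theorem, the Grundy value of a sum of independent games is the XOR of the component values.
Combined value = 0 XOR 1 = 1.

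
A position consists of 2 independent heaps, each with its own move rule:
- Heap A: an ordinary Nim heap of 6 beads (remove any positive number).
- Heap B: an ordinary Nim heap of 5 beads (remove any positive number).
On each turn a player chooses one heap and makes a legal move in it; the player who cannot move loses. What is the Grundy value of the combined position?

Heap A is a plain Nim heap of size 6, so its Grundy value is 6.
Heap B is a plain Nim heap of size 5, so its Grundy value is 5.
By the Sprague-Grundy theorem, the Grundy value of a sum of independent games is the XOR of the component values.
Combined value = 6 ⊕ 5 = 3.

3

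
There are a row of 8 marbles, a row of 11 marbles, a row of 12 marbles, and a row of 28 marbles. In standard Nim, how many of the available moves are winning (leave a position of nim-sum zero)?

Write each in binary and XOR column by column:
  01000  (8)
  01011  (11)
  01100  (12)
  11100  (28)
  -----
  10011  (19)
The overall nim-sum is X = 19. A row of size p has a winning move iff p XOR X < p (reduce it to p XOR X).
  8: 8 XOR 19 = 27 ≥ 8 — no move.
  11: 11 XOR 19 = 24 ≥ 11 — no move.
  12: 12 XOR 19 = 31 ≥ 12 — no move.
  28: 28 XOR 19 = 15 < 28 — winning move (to 15).
That gives 1 winning move.

1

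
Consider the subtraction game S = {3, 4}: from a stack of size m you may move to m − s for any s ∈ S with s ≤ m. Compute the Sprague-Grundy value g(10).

Build the Grundy sequence with g(k) = mex{g(k−s) : s ∈ {3, 4}, s ≤ k}:
g(0) = mex{} = 0
g(1) = mex{} = 0
g(2) = mex{} = 0
g(3) = mex{0} = 1
g(4) = mex{0} = 1
g(5) = mex{0} = 1
g(6) = mex{0,1} = 2
g(7) = mex{1} = 0
g(8) = mex{1} = 0
g(9) = mex{1,2} = 0
g(10) = mex{0,2} = 1
So g(10) = 1.

1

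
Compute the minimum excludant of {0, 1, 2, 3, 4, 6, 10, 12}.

5

The values 0, 1, 2, 3, 4 are all present; 5 is the first non-negative integer missing from the set.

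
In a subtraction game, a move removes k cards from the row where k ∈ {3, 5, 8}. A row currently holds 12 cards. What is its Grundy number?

0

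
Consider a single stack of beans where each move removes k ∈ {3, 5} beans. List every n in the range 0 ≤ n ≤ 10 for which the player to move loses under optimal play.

0, 1, 2, 8, 9, 10

Build the Grundy sequence with g(k) = mex{g(k−s) : s ∈ {3, 5}, s ≤ k}:
g(0) = mex{} = 0
g(1) = mex{} = 0
g(2) = mex{} = 0
g(3) = mex{0} = 1
g(4) = mex{0} = 1
g(5) = mex{0} = 1
g(6) = mex{0,1} = 2
g(7) = mex{0,1} = 2
g(8) = mex{1} = 0
g(9) = mex{1,2} = 0
g(10) = mex{1,2} = 0
The P-positions (g = 0) in 0..10 are 0, 1, 2, 8, 9, 10.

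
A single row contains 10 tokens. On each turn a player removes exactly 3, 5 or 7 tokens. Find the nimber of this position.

Grundy values for subtraction set {3, 5, 7}:
k:     0  1  2  3  4  5  6  7  8  9 10
g(k):  0  0  0  1  1  1  2  2  2  3  0
So g(10) = 0.

0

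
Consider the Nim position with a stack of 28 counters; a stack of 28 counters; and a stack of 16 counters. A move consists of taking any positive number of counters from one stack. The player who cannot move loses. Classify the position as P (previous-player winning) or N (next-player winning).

Compute the nim-sum pairwise:
28 XOR 28 = 0
0 XOR 16 = 16
The nim-sum is 16 ≠ 0, so this is an N-position: the player to move can win.

N-position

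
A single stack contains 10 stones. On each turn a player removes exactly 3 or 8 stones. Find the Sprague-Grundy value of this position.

Compute g(0), g(1), … for moves {3, 8}:
g(0) = mex{} = 0
g(1) = mex{} = 0
g(2) = mex{} = 0
g(3) = mex{0} = 1
g(4) = mex{0} = 1
g(5) = mex{0} = 1
g(6) = mex{1} = 0
g(7) = mex{1} = 0
g(8) = mex{0,1} = 2
g(9) = mex{0} = 1
g(10) = mex{0} = 1
So g(10) = 1.

1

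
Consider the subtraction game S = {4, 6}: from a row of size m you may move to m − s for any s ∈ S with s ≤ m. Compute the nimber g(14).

Grundy values for subtraction set {4, 6}:
g(0) = mex{} = 0
g(1) = mex{} = 0
g(2) = mex{} = 0
g(3) = mex{} = 0
g(4) = mex{0} = 1
g(5) = mex{0} = 1
g(6) = mex{0} = 1
g(7) = mex{0} = 1
g(8) = mex{0,1} = 2
g(9) = mex{0,1} = 2
g(10) = mex{1} = 0
g(11) = mex{1} = 0
g(12) = mex{1,2} = 0
g(13) = mex{1,2} = 0
g(14) = mex{0,2} = 1
So g(14) = 1.

1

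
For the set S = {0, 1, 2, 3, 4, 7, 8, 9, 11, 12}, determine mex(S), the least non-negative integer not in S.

5

The values 0, 1, 2, 3, 4 are all present; 5 is the first non-negative integer missing from the set.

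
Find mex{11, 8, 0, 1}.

The values 0, 1 are all present; 2 is the first non-negative integer missing from the set.

2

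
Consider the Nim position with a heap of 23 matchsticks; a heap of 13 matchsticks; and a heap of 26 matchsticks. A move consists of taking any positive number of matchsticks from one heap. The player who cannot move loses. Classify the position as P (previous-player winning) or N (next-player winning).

P-position

In binary:
  10111  (23)
  01101  (13)
  11010  (26)
  -----
  00000  (0)
The nim-sum is 0, so this is a P-position: the player to move is in a losing position under optimal play.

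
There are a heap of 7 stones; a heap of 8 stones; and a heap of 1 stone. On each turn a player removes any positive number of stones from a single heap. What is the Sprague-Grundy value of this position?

In binary:
  0111  (7)
  1000  (8)
  0001  (1)
  ----
  1110  (14)

14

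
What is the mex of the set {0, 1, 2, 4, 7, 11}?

The values 0, 1, 2 are all present; 3 is the first non-negative integer missing from the set.

3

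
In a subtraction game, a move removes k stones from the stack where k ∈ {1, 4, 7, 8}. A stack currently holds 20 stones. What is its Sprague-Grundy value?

2

Build the Grundy sequence with g(k) = mex{g(k−s) : s ∈ {1, 4, 7, 8}, s ≤ k}:
k:     0  1  2  3  4  5  6  7  8  9 10 11 12 13 14 15 16 17 18 19 20
g(k):  0  1  0  1  2  0  1  2  3  2  3  0  1  3  0  1  0  1  2  3  2
So g(20) = 2.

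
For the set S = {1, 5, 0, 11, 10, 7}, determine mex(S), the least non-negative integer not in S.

2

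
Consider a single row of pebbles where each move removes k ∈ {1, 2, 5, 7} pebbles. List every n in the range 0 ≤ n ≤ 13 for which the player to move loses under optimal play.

0, 3, 6, 9, 12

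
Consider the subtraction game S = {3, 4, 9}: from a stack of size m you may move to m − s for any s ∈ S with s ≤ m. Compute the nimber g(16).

1

Compute g(0), g(1), … for moves {3, 4, 9}:
k:     0  1  2  3  4  5  6  7  8  9 10 11 12 13 14 15 16
g(k):  0  0  0  1  1  1  2  0  0  3  1  1  2  0  0  0  1
So g(16) = 1.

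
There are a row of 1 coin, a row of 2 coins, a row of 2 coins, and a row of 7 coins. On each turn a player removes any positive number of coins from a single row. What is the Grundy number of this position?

Compute the nim-sum pairwise:
1 ^ 2 = 3
3 ^ 2 = 1
1 ^ 7 = 6

6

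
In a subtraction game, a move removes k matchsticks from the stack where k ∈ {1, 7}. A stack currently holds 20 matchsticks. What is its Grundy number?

0

Compute g(0), g(1), … for moves {1, 7}:
k:     0  1  2  3  4  5  6  7  8  9 10 11 12 13 14 15 16 17 18 19 20
g(k):  0  1  0  1  0  1  0  1  0  1  0  1  0  1  0  1  0  1  0  1  0
So g(20) = 0.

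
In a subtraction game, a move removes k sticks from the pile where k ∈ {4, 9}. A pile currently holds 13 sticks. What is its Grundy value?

0

Grundy values for subtraction set {4, 9}:
g(0) = mex{} = 0
g(1) = mex{} = 0
g(2) = mex{} = 0
g(3) = mex{} = 0
g(4) = mex{0} = 1
g(5) = mex{0} = 1
g(6) = mex{0} = 1
g(7) = mex{0} = 1
g(8) = mex{1} = 0
g(9) = mex{0,1} = 2
g(10) = mex{0,1} = 2
g(11) = mex{0,1} = 2
g(12) = mex{0} = 1
g(13) = mex{1,2} = 0
So g(13) = 0.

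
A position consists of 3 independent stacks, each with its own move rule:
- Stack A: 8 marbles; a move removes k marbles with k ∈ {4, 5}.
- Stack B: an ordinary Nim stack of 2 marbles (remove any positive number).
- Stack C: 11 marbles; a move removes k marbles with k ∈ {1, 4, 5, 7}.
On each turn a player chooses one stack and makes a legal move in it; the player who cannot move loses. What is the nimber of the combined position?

1

For stack A, compute g(0), g(1), … with moves {4, 5}:
k:     0  1  2  3  4  5  6  7  8
g(k):  0  0  0  0  1  1  1  1  2
So g(8) = 2.
Stack B is a plain Nim stack of size 2, so its Grundy value is 2.
For stack C, compute g(0), g(1), … with moves {1, 4, 5, 7}:
g(0) = mex{} = 0
g(1) = mex{0} = 1
g(2) = mex{1} = 0
g(3) = mex{0} = 1
g(4) = mex{0,1} = 2
g(5) = mex{0,1,2} = 3
g(6) = mex{0,1,3} = 2
g(7) = mex{0,1,2} = 3
g(8) = mex{1,2,3} = 0
g(9) = mex{0,2,3} = 1
g(10) = mex{1,2,3} = 0
g(11) = mex{0,2,3} = 1
So g(11) = 1.
The value of a disjunctive sum is the nim-sum of the parts.
Combined value = 2 ⊕ 2 ⊕ 1 = 1.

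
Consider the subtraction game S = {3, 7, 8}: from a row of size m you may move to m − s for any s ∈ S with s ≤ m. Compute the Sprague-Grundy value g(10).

3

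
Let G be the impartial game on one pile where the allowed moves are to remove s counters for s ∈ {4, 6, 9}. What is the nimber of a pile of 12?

Build the Grundy sequence with g(k) = mex{g(k−s) : s ∈ {4, 6, 9}, s ≤ k}:
g(0) = mex{} = 0
g(1) = mex{} = 0
g(2) = mex{} = 0
g(3) = mex{} = 0
g(4) = mex{0} = 1
g(5) = mex{0} = 1
g(6) = mex{0} = 1
g(7) = mex{0} = 1
g(8) = mex{0,1} = 2
g(9) = mex{0,1} = 2
g(10) = mex{0,1} = 2
g(11) = mex{0,1} = 2
g(12) = mex{0,1,2} = 3
So g(12) = 3.

3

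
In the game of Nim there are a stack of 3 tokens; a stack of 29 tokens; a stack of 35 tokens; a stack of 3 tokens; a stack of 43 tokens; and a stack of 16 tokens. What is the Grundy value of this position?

5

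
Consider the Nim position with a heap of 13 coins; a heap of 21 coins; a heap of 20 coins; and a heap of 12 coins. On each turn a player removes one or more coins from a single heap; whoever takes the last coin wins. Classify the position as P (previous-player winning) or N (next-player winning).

P-position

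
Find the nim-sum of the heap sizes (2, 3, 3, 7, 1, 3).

7

Nim-sum: 2 ^ 3 ^ 3 ^ 7 ^ 1 ^ 3 = 7.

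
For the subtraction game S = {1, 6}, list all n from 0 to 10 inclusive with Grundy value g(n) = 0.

0, 2, 4, 7, 9

Compute g(0), g(1), … for moves {1, 6}:
k:     0  1  2  3  4  5  6  7  8  9 10
g(k):  0  1  0  1  0  1  2  0  1  0  1
The P-positions (g = 0) in 0..10 are 0, 2, 4, 7, 9.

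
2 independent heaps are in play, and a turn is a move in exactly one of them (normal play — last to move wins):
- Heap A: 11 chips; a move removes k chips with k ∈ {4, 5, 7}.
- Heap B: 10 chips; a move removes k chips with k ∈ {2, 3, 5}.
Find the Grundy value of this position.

1

Grundy values for heap A (subtraction set {4, 5, 7}):
k:     0  1  2  3  4  5  6  7  8  9 10 11
g(k):  0  0  0  0  1  1  1  1  2  2  2  0
So g(11) = 0.
For heap B, compute g(0), g(1), … with moves {2, 3, 5}:
k:     0  1  2  3  4  5  6  7  8  9 10
g(k):  0  0  1  1  2  2  3  0  0  1  1
So g(10) = 1.
By the Sprague-Grundy theorem, the Grundy value of a sum of independent games is the XOR of the component values.
Combined value = 0 XOR 1 = 1.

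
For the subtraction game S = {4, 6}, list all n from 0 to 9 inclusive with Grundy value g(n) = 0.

0, 1, 2, 3

Grundy values for subtraction set {4, 6}:
g(0) = mex{} = 0
g(1) = mex{} = 0
g(2) = mex{} = 0
g(3) = mex{} = 0
g(4) = mex{0} = 1
g(5) = mex{0} = 1
g(6) = mex{0} = 1
g(7) = mex{0} = 1
g(8) = mex{0,1} = 2
g(9) = mex{0,1} = 2
The P-positions (g = 0) in 0..9 are 0, 1, 2, 3.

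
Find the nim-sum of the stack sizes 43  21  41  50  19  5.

51

In binary:
  101011  (43)
  010101  (21)
  101001  (41)
  110010  (50)
  010011  (19)
  000101  (5)
  ------
  110011  (51)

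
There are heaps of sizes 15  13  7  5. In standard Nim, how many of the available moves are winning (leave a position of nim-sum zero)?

0

Nim-sum: 15 ^ 13 ^ 7 ^ 5 = 0.
The nim-sum is already 0, so every move leaves a nonzero nim-sum — there are no winning moves.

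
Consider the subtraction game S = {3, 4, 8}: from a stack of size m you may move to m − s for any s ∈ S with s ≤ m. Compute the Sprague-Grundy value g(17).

1

Compute g(0), g(1), … for moves {3, 4, 8}:
k:     0  1  2  3  4  5  6  7  8  9 10 11 12 13 14 15 16 17
g(k):  0  0  0  1  1  1  2  0  2  3  1  3  0  0  0  1  1  1
So g(17) = 1.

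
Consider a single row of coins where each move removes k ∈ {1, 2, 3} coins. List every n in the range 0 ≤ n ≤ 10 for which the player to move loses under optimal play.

0, 4, 8

Grundy values for subtraction set {1, 2, 3}:
g(0) = mex{} = 0
g(1) = mex{0} = 1
g(2) = mex{0,1} = 2
g(3) = mex{0,1,2} = 3
g(4) = mex{1,2,3} = 0
g(5) = mex{0,2,3} = 1
g(6) = mex{0,1,3} = 2
g(7) = mex{0,1,2} = 3
g(8) = mex{1,2,3} = 0
g(9) = mex{0,2,3} = 1
g(10) = mex{0,1,3} = 2
The P-positions (g = 0) in 0..10 are 0, 4, 8.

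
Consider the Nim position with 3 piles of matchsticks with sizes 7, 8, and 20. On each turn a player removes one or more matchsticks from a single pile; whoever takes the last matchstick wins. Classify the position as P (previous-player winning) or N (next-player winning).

N-position

Compute the nim-sum pairwise:
7 ⊕ 8 = 15
15 ⊕ 20 = 27
The nim-sum is 27 ≠ 0, so this is an N-position: the player to move can win.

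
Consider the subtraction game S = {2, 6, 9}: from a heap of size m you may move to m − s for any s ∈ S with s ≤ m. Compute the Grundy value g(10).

Grundy values for subtraction set {2, 6, 9}:
g(0) = mex{} = 0
g(1) = mex{} = 0
g(2) = mex{0} = 1
g(3) = mex{0} = 1
g(4) = mex{1} = 0
g(5) = mex{1} = 0
g(6) = mex{0} = 1
g(7) = mex{0} = 1
g(8) = mex{1} = 0
g(9) = mex{0,1} = 2
g(10) = mex{0} = 1
So g(10) = 1.

1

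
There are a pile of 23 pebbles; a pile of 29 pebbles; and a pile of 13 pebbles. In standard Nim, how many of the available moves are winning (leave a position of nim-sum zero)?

3

Nim-sum: 23 XOR 29 XOR 13 = 7.
The overall nim-sum is X = 7. A pile of size p has a winning move iff p XOR X < p (reduce it to p XOR X).
  23: 23 XOR 7 = 16 < 23 — winning move (to 16).
  29: 29 XOR 7 = 26 < 29 — winning move (to 26).
  13: 13 XOR 7 = 10 < 13 — winning move (to 10).
That gives 3 winning moves.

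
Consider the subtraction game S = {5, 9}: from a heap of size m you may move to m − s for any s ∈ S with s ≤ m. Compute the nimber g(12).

Compute g(0), g(1), … for moves {5, 9}:
g(0) = mex{} = 0
g(1) = mex{} = 0
g(2) = mex{} = 0
g(3) = mex{} = 0
g(4) = mex{} = 0
g(5) = mex{0} = 1
g(6) = mex{0} = 1
g(7) = mex{0} = 1
g(8) = mex{0} = 1
g(9) = mex{0} = 1
g(10) = mex{0,1} = 2
g(11) = mex{0,1} = 2
g(12) = mex{0,1} = 2
So g(12) = 2.

2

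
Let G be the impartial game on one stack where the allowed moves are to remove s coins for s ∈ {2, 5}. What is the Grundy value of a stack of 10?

1

Grundy values for subtraction set {2, 5}:
k:     0  1  2  3  4  5  6  7  8  9 10
g(k):  0  0  1  1  0  2  1  0  0  1  1
So g(10) = 1.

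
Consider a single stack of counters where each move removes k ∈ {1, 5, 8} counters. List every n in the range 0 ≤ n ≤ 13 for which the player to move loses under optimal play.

0, 2, 4, 6, 13

Build the Grundy sequence with g(k) = mex{g(k−s) : s ∈ {1, 5, 8}, s ≤ k}:
k:     0  1  2  3  4  5  6  7  8  9 10 11 12 13
g(k):  0  1  0  1  0  1  0  1  2  3  2  3  2  0
The P-positions (g = 0) in 0..13 are 0, 2, 4, 6, 13.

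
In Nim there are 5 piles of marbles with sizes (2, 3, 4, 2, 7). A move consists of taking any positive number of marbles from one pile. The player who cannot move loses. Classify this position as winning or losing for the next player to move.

Losing position

Compute the nim-sum pairwise:
2 ^ 3 = 1
1 ^ 4 = 5
5 ^ 2 = 7
7 ^ 7 = 0
The nim-sum is 0, so this is a P-position: the player to move is in a losing position under optimal play.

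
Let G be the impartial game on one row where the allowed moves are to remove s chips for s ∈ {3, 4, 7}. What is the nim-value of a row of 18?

2

Compute g(0), g(1), … for moves {3, 4, 7}:
k:     0  1  2  3  4  5  6  7  8  9 10 11 12 13 14 15 16 17 18
g(k):  0  0  0  1  1  1  2  2  2  3  0  0  0  1  1  1  2  2  2
So g(18) = 2.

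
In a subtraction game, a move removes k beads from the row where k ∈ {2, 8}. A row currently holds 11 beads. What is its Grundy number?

0

Build the Grundy sequence with g(k) = mex{g(k−s) : s ∈ {2, 8}, s ≤ k}:
g(0) = mex{} = 0
g(1) = mex{} = 0
g(2) = mex{0} = 1
g(3) = mex{0} = 1
g(4) = mex{1} = 0
g(5) = mex{1} = 0
g(6) = mex{0} = 1
g(7) = mex{0} = 1
g(8) = mex{0,1} = 2
g(9) = mex{0,1} = 2
g(10) = mex{1,2} = 0
g(11) = mex{1,2} = 0
So g(11) = 0.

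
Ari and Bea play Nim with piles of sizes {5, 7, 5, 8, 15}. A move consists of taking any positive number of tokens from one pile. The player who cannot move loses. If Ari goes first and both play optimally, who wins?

Bea wins

Nim-sum: 5 ^ 7 ^ 5 ^ 8 ^ 15 = 0.
The nim-sum is 0, so this is a P-position: the player to move is in a losing position under optimal play; Ari is about to move from it and so loses — Bea wins.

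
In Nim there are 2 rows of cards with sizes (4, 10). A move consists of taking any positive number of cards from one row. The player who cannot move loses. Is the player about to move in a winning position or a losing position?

Nim-sum: 4 XOR 10 = 14.
The nim-sum is 14 ≠ 0, so this is an N-position: the player to move can win.

Winning position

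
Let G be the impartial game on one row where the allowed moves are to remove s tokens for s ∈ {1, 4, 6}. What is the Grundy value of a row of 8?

1

Compute g(0), g(1), … for moves {1, 4, 6}:
k:     0  1  2  3  4  5  6  7  8
g(k):  0  1  0  1  2  0  1  0  1
So g(8) = 1.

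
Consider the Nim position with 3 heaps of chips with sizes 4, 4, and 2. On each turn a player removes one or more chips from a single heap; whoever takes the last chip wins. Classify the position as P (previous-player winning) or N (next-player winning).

Nim-sum: 4 ^ 4 ^ 2 = 2.
The nim-sum is 2 ≠ 0, so this is an N-position: the player to move can win.

N-position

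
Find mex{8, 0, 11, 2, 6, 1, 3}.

4

The values 0, 1, 2, 3 are all present; 4 is the first non-negative integer missing from the set.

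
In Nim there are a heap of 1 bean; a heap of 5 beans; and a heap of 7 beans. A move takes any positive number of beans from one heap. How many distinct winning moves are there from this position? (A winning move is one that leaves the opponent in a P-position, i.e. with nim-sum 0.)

1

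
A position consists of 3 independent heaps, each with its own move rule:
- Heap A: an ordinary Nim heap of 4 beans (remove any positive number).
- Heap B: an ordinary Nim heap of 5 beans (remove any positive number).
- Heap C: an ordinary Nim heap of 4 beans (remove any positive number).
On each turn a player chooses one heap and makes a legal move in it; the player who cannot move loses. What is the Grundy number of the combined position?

5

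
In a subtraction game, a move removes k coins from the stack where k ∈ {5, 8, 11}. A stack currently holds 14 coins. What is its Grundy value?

Build the Grundy sequence with g(k) = mex{g(k−s) : s ∈ {5, 8, 11}, s ≤ k}:
g(0) = mex{} = 0
g(1) = mex{} = 0
g(2) = mex{} = 0
g(3) = mex{} = 0
g(4) = mex{} = 0
g(5) = mex{0} = 1
g(6) = mex{0} = 1
g(7) = mex{0} = 1
g(8) = mex{0} = 1
g(9) = mex{0} = 1
g(10) = mex{0,1} = 2
g(11) = mex{0,1} = 2
g(12) = mex{0,1} = 2
g(13) = mex{0,1} = 2
g(14) = mex{0,1} = 2
So g(14) = 2.

2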